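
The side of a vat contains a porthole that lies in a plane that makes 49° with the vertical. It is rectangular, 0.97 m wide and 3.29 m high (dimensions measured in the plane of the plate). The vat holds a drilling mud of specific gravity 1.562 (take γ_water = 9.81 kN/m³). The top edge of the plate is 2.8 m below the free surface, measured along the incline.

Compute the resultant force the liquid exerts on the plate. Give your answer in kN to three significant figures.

F ≈ 143 kN

γ = 1.562 × 9.81 = 15.32322 kN/m³.
The plate makes 49° with the vertical, i.e. θ = 90° − 49° = 41° to the horizontal. Measuring y along the incline from the free-surface line, vertical depth h = y·sinθ with sinθ = 0.656059.
The centroid lies 3.29/2 = 1.645 m below the top edge, so y_c = 2.8 + 1.645 = 4.445 m and h_c = 4.445 × 0.656059 = 2.91618 m.
A = 0.97 × 3.29 = 3.1913 m².
Resultant F = γ·h_c·A = 15.32322 × 2.91618 × 3.1913 = 142.604 kN.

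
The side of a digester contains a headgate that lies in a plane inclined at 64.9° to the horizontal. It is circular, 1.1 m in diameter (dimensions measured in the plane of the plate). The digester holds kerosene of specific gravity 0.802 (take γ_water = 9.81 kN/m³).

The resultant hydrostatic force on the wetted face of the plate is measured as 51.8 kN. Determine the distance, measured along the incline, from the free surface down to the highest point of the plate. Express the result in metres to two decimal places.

γ = 0.802 × 9.81 = 7.86762 kN/m³.
A = π(0.55)² = 0.950332 m².
From F = γ·h_c·A, the centroid depth is h_c = 51.8/(7.86762 × 0.950332) = 6.92805 m.
Let θ = 64.9° be the plate's angle to the horizontal; measure y along the incline from where the plane meets the free surface. Vertical depth h = y·sinθ with sinθ = 0.905569.
Along the incline, y_c = h_c/sinθ = 6.92805/0.905569 = 7.65049 m.
The centroid is at the centre, 0.55 m below the top of the plate, so the highest point sits at y_top = 7.65049 − 0.55 = 7.10049 m along the incline.

y_top ≈ 7.10 m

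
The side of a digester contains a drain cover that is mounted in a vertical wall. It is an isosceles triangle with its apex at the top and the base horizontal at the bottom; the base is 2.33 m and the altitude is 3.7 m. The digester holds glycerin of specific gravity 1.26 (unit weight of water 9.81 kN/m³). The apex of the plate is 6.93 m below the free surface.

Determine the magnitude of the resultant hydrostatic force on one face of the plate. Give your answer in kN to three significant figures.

F ≈ 501 kN

γ = 1.26 × 9.81 = 12.3606 kN/m³.
With the apex up, the centroid sits 2h/3 = 2 × 3.7/3 = 2.46667 m below the apex, so the centroid depth is h_c = 6.93 + 2.46667 = 9.39667 m.
A = ½ × 2.33 × 3.7 = 4.3105 m².
Resultant F = γ·h_c·A = 12.3606 × 9.39667 × 4.3105 = 500.658 kN.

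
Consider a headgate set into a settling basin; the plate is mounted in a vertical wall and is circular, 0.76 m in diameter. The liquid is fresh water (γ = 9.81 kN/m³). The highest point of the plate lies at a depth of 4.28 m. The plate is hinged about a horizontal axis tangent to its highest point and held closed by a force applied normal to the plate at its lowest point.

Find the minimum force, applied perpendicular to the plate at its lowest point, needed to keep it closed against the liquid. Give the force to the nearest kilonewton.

γ = 9.81 kN/m³.
The centroid is at the centre, 0.38 m below the top of the plate, so the centroid depth is h_c = 4.28 + 0.38 = 4.66 m.
A = π(0.38)² = 0.453646 m².
Resultant F = γ·h_c·A = 9.81 × 4.66 × 0.453646 = 20.7382 kN.
I_c = πr⁴/4 = π × 0.38⁴/4 = 0.0163766 m⁴.
Centre of pressure: y_p = y_c + I_c/(y_c·A) = 4.66 + 0.0163766/(4.66 × 0.453646) = 4.66 + 0.00774677 = 4.66775 m along the plane.
The resultant acts 0.38 + 0.00774677 = 0.387747 m (along the plate) below the hinge at the top edge, so the moment about the hinge is M = F × 0.387747 = 20.7382 × 0.387747 = 8.04117 kN·m.
A normal force at the bottom, 0.76 m from the hinge, must supply this moment: P = 8.04117/0.76 = 10.5805 kN.

P ≈ 11 kN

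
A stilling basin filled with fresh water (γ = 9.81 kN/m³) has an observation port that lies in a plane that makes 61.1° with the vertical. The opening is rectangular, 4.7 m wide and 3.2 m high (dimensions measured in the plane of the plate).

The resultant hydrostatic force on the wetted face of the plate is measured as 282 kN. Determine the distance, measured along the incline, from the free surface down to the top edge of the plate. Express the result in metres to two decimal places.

y_top ≈ 2.35 m

γ = 9.81 kN/m³.
A = 4.7 × 3.2 = 15.04 m².
From F = γ·h_c·A, the centroid depth is h_c = 282/(9.81 × 15.04) = 1.91131 m.
The plate makes 61.1° with the vertical, i.e. θ = 90° − 61.1° = 28.9° to the horizontal. Measuring y along the incline from the free-surface line, vertical depth h = y·sinθ with sinθ = 0.483282.
Along the incline, y_c = h_c/sinθ = 1.91131/0.483282 = 3.95485 m.
The centroid lies 3.2/2 = 1.6 m below the top edge, so the top edge sits at y_top = 3.95485 − 1.6 = 2.35485 m along the incline.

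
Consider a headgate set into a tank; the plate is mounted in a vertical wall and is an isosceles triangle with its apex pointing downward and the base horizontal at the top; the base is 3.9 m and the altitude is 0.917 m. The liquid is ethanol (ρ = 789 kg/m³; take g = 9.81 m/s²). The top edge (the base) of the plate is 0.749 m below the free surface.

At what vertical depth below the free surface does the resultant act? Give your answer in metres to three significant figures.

γ = ρg = 789 × 9.81 / 1000 = 7.74009 kN/m³.
With the apex down, the centroid sits h/3 = 0.917/3 = 0.305667 m below the base (the top edge), so the centroid depth is h_c = 0.749 + 0.305667 = 1.05467 m.
A = ½ × 3.9 × 0.917 = 1.78815 m².
Resultant F = γ·h_c·A = 7.74009 × 1.05467 × 1.78815 = 14.5971 kN.
I_c = b·h³/36 = 3.9 × 0.917³/36 = 0.0835353 m⁴.
Centre of pressure: y_p = y_c + I_c/(y_c·A) = 1.05467 + 0.0835353/(1.05467 × 1.78815) = 1.05467 + 0.0442945 = 1.09896 m along the plane.

h_p = 1.10 m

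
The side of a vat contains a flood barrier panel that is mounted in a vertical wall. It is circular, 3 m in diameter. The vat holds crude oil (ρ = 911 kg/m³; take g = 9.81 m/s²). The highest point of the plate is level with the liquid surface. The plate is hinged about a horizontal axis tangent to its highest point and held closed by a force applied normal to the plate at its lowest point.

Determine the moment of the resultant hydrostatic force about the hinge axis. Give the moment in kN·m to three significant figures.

γ = ρg = 911 × 9.81 / 1000 = 8.93691 kN/m³.
The centroid is at the centre, 1.5 m below the top of the plate, so the centroid depth is h_c = 1.5 m.
A = π(1.5)² = 7.06858 m².
Resultant F = γ·h_c·A = 8.93691 × 1.5 × 7.06858 = 94.7569 kN.
I_c = πr⁴/4 = π × 1.5⁴/4 = 3.97608 m⁴.
Centre of pressure: y_p = y_c + I_c/(y_c·A) = 1.5 + 3.97608/(1.5 × 7.06858) = 1.5 + 0.375 = 1.875 m along the plane.
The resultant acts 1.5 + 0.375 = 1.875 m (along the plate) below the hinge at the top edge, so the moment about the hinge is M = F × 1.875 = 94.7569 × 1.875 = 177.669 kN·m.

M ≈ 178 kN·m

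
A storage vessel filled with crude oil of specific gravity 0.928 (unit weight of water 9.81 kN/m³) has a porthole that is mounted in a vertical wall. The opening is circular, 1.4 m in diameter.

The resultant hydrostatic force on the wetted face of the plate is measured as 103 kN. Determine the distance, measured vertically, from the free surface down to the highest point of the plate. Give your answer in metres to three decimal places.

γ = 0.928 × 9.81 = 9.10368 kN/m³.
A = π(0.7)² = 1.53938 m².
From F = γ·h_c·A, the centroid depth is h_c = 103/(9.10368 × 1.53938) = 7.34978 m.
The centroid is at the centre, 0.7 m below the top of the plate, so the highest point sits at h_top = 7.34978 − 0.7 = 6.64978 m below the surface.

d_top ≈ 6.650 m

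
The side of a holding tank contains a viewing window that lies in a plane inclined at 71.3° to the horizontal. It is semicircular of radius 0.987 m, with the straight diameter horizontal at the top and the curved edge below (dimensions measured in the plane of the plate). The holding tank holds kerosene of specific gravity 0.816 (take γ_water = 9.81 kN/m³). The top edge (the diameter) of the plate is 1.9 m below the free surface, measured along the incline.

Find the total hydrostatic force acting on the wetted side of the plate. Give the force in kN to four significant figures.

γ = 0.816 × 9.81 = 8.00496 kN/m³.
Let θ = 71.3° be the plate's angle to the horizontal; measure y along the incline from where the plane meets the free surface. Vertical depth h = y·sinθ with sinθ = 0.947210.
The centroid of a semicircle lies 4r/(3π) = 0.418896 m from the diameter, here below the top edge, so y_c = 1.9 + 0.418896 = 2.3189 m and h_c = 2.3189 × 0.947210 = 2.19649 m.
A = πr²/2 = π × 0.987²/2 = 1.53022 m².
Resultant F = γ·h_c·A = 8.00496 × 2.19649 × 1.53022 = 26.9056 kN.

F ≈ 26.91 kN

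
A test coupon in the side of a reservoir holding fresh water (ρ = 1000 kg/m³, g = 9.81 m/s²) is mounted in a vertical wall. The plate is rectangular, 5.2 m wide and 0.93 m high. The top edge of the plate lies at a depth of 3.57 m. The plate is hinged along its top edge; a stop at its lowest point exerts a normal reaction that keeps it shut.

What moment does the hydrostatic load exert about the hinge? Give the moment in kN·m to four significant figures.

γ = ρg = 1000 × 9.81 = 9810 N/m³ = 9.81 kN/m³.
The centroid lies 0.93/2 = 0.465 m below the top edge, so the centroid depth is h_c = 3.57 + 0.465 = 4.035 m.
A = 5.2 × 0.93 = 4.836 m².
Resultant F = γ·h_c·A = 9.81 × 4.035 × 4.836 = 191.425 kN.
I_c = b·h³/12 = 5.2 × 0.93³/12 = 0.348555 m⁴.
Centre of pressure: y_p = y_c + I_c/(y_c·A) = 4.035 + 0.348555/(4.035 × 4.836) = 4.035 + 0.0178625 = 4.05286 m along the plane.
The resultant acts 0.465 + 0.0178625 = 0.482863 m (along the plate) below the hinge at the top edge, so the moment about the hinge is M = F × 0.482863 = 191.425 × 0.482863 = 92.432 kN·m.

M ≈ 92.43 kN·m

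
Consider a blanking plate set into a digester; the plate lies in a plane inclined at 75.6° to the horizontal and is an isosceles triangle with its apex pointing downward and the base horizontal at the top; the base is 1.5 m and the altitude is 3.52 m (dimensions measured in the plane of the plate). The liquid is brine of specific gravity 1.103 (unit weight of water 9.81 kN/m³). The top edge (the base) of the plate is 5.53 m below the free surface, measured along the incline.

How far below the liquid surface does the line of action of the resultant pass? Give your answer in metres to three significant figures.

γ = 1.103 × 9.81 = 10.82043 kN/m³.
Let θ = 75.6° be the plate's angle to the horizontal; measure y along the incline from where the plane meets the free surface. Vertical depth h = y·sinθ with sinθ = 0.968583.
With the apex down, the centroid sits h/3 = 3.52/3 = 1.17333 m below the base (the top edge), so y_c = 5.53 + 1.17333 = 6.70333 m and h_c = 6.70333 × 0.968583 = 6.49273 m.
A = ½ × 1.5 × 3.52 = 2.64 m².
Resultant F = γ·h_c·A = 10.82043 × 6.49273 × 2.64 = 185.471 kN.
I_c = b·h³/36 = 1.5 × 3.52³/36 = 1.81726 m⁴.
Centre of pressure: y_p = y_c + I_c/(y_c·A) = 6.70333 + 1.81726/(6.70333 × 2.64) = 6.70333 + 0.102689 = 6.80602 m along the plane.
Vertically, h_p = y_p·sinθ = 6.80602 × 0.968583 = 6.5922 m.

h_p = 6.59 m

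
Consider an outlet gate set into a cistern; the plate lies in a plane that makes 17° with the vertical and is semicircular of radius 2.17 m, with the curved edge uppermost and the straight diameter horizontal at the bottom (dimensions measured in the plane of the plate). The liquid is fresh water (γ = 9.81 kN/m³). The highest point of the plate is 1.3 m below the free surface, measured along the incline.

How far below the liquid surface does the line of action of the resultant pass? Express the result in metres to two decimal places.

h_p = 2.56 m

γ = 9.81 kN/m³.
The plate makes 17° with the vertical, i.e. θ = 90° − 17° = 73° to the horizontal. Measuring y along the incline from the free-surface line, vertical depth h = y·sinθ with sinθ = 0.956305.
The centroid lies 4r/(3π) = 0.920977 m above the diameter, so r − 4r/(3π) = 2.17 − 0.920977 = 1.24902 m below the topmost point, so y_c = 1.3 + 1.24902 = 2.54902 m and h_c = 2.54902 × 0.956305 = 2.43764 m.
A = πr²/2 = π × 2.17²/2 = 7.39672 m².
Resultant F = γ·h_c·A = 9.81 × 2.43764 × 7.39672 = 176.88 kN.
I_c = (π/8 − 8/(9π))·r⁴ = 0.109757 × 2.17⁴ = 2.43372 m⁴.
Centre of pressure: y_p = y_c + I_c/(y_c·A) = 2.54902 + 2.43372/(2.54902 × 7.39672) = 2.54902 + 0.12908 = 2.6781 m along the plane.
Vertically, h_p = y_p·sinθ = 2.6781 × 0.956305 = 2.56108 m.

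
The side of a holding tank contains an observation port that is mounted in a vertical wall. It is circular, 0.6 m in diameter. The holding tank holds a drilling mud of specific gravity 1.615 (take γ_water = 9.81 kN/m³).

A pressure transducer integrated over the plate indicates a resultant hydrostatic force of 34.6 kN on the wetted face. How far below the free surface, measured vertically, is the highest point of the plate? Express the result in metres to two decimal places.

γ = 1.615 × 9.81 = 15.84315 kN/m³.
A = π(0.3)² = 0.282743 m².
From F = γ·h_c·A, the centroid depth is h_c = 34.6/(15.84315 × 0.282743) = 7.72401 m.
The centroid is at the centre, 0.3 m below the top of the plate, so the highest point sits at h_top = 7.72401 − 0.3 = 7.42401 m below the surface.

d_top ≈ 7.42 m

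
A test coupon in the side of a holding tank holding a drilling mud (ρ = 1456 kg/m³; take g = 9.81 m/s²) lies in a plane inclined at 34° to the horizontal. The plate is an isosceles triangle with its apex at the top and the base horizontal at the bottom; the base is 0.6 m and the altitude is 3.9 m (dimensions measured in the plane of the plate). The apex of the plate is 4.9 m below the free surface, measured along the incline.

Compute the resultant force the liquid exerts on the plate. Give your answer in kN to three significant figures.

F ≈ 70.1 kN

γ = ρg = 1456 × 9.81 / 1000 = 14.28336 kN/m³.
Let θ = 34° be the plate's angle to the horizontal; measure y along the incline from where the plane meets the free surface. Vertical depth h = y·sinθ with sinθ = 0.559193.
With the apex up, the centroid sits 2h/3 = 2 × 3.9/3 = 2.6 m below the apex, so y_c = 4.9 + 2.6 = 7.5 m and h_c = 7.5 × 0.559193 = 4.19395 m.
A = ½ × 0.6 × 3.9 = 1.17 m².
Resultant F = γ·h_c·A = 14.28336 × 4.19395 × 1.17 = 70.0873 kN.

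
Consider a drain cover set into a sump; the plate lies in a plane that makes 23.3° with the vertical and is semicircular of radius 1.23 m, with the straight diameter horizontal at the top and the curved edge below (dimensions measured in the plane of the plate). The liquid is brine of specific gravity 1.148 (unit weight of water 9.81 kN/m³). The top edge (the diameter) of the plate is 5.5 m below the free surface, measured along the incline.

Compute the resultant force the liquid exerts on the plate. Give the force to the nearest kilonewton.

γ = 1.148 × 9.81 = 11.26188 kN/m³.
The plate makes 23.3° with the vertical, i.e. θ = 90° − 23.3° = 66.7° to the horizontal. Measuring y along the incline from the free-surface line, vertical depth h = y·sinθ with sinθ = 0.918446.
The centroid of a semicircle lies 4r/(3π) = 0.522028 m from the diameter, here below the top edge, so y_c = 5.5 + 0.522028 = 6.02203 m and h_c = 6.02203 × 0.918446 = 5.53091 m.
A = πr²/2 = π × 1.23²/2 = 2.37646 m².
Resultant F = γ·h_c·A = 11.26188 × 5.53091 × 2.37646 = 148.026 kN.

F ≈ 148 kN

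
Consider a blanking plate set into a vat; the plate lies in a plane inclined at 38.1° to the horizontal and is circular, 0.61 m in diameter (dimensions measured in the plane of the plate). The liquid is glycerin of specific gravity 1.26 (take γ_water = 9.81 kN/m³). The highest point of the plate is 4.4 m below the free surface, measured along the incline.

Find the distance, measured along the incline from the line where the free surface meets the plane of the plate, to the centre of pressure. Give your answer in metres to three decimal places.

y_p = 4.710 m

γ = 1.26 × 9.81 = 12.3606 kN/m³.
Let θ = 38.1° be the plate's angle to the horizontal; measure y along the incline from where the plane meets the free surface. Vertical depth h = y·sinθ with sinθ = 0.617036.
The centroid is at the centre, 0.305 m below the top of the plate, so y_c = 4.4 + 0.305 = 4.705 m and h_c = 4.705 × 0.617036 = 2.90315 m.
A = π(0.305)² = 0.292247 m².
Resultant F = γ·h_c·A = 12.3606 × 2.90315 × 0.292247 = 10.4872 kN.
I_c = πr⁴/4 = π × 0.305⁴/4 = 0.00679656 m⁴.
Centre of pressure: y_p = y_c + I_c/(y_c·A) = 4.705 + 0.00679656/(4.705 × 0.292247) = 4.705 + 0.00494287 = 4.70994 m along the plane.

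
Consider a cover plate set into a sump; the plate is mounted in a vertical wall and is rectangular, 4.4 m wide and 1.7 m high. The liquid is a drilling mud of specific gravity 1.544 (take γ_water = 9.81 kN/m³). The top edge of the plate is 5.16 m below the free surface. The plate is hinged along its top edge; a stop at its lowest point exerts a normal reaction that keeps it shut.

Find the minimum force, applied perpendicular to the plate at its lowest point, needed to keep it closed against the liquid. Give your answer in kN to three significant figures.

γ = 1.544 × 9.81 = 15.14664 kN/m³.
The centroid lies 1.7/2 = 0.85 m below the top edge, so the centroid depth is h_c = 5.16 + 0.85 = 6.01 m.
A = 4.4 × 1.7 = 7.48 m².
Resultant F = γ·h_c·A = 15.14664 × 6.01 × 7.48 = 680.914 kN.
I_c = b·h³/12 = 4.4 × 1.7³/12 = 1.80143 m⁴.
Centre of pressure: y_p = y_c + I_c/(y_c·A) = 6.01 + 1.80143/(6.01 × 7.48) = 6.01 + 0.040072 = 6.05007 m along the plane.
The resultant acts 0.85 + 0.040072 = 0.890072 m (along the plate) below the hinge at the top edge, so the moment about the hinge is M = F × 0.890072 = 680.914 × 0.890072 = 606.062 kN·m.
A normal force at the bottom, 1.7 m from the hinge, must supply this moment: P = 606.062/1.7 = 356.507 kN.

P ≈ 357 kN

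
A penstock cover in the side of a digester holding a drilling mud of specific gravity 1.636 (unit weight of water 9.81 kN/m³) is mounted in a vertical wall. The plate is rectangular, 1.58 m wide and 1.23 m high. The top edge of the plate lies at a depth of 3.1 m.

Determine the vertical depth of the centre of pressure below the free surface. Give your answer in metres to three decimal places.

h_p = 3.749 m

γ = 1.636 × 9.81 = 16.04916 kN/m³.
The centroid lies 1.23/2 = 0.615 m below the top edge, so the centroid depth is h_c = 3.1 + 0.615 = 3.715 m.
A = 1.58 × 1.23 = 1.9434 m².
Resultant F = γ·h_c·A = 16.04916 × 3.715 × 1.9434 = 115.871 kN.
I_c = b·h³/12 = 1.58 × 1.23³/12 = 0.245014 m⁴.
Centre of pressure: y_p = y_c + I_c/(y_c·A) = 3.715 + 0.245014/(3.715 × 1.9434) = 3.715 + 0.0339367 = 3.74894 m along the plane.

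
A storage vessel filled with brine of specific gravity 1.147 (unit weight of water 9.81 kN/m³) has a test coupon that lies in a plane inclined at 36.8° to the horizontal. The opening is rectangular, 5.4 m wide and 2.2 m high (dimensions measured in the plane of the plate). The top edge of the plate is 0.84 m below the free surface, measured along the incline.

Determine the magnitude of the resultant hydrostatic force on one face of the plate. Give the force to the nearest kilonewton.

γ = 1.147 × 9.81 = 11.25207 kN/m³.
Let θ = 36.8° be the plate's angle to the horizontal; measure y along the incline from where the plane meets the free surface. Vertical depth h = y·sinθ with sinθ = 0.599024.
The centroid lies 2.2/2 = 1.1 m below the top edge, so y_c = 0.84 + 1.1 = 1.94 m and h_c = 1.94 × 0.599024 = 1.16211 m.
A = 5.4 × 2.2 = 11.88 m².
Resultant F = γ·h_c·A = 11.25207 × 1.16211 × 11.88 = 155.345 kN.

F ≈ 155 kN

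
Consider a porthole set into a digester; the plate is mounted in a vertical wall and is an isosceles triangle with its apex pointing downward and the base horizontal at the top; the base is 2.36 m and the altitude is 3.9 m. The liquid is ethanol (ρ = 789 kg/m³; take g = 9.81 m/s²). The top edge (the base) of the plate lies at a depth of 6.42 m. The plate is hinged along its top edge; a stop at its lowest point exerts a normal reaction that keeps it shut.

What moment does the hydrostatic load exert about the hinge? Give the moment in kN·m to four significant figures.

M ≈ 387.6 kN·m

γ = ρg = 789 × 9.81 / 1000 = 7.74009 kN/m³.
With the apex down, the centroid sits h/3 = 3.9/3 = 1.3 m below the base (the top edge), so the centroid depth is h_c = 6.42 + 1.3 = 7.72 m.
A = ½ × 2.36 × 3.9 = 4.602 m².
Resultant F = γ·h_c·A = 7.74009 × 7.72 × 4.602 = 274.986 kN.
I_c = b·h³/36 = 2.36 × 3.9³/36 = 3.88869 m⁴.
Centre of pressure: y_p = y_c + I_c/(y_c·A) = 7.72 + 3.88869/(7.72 × 4.602) = 7.72 + 0.109456 = 7.82946 m along the plane.
The resultant acts 1.3 + 0.109456 = 1.40946 m (along the plate) below the hinge at the top edge, so the moment about the hinge is M = F × 1.40946 = 274.986 × 1.40946 = 387.582 kN·m.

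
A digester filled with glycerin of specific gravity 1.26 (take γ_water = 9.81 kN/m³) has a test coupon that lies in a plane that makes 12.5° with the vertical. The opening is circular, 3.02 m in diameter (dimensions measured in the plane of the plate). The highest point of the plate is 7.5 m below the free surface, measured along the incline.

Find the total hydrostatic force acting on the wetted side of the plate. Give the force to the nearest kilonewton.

F ≈ 779 kN

γ = 1.26 × 9.81 = 12.3606 kN/m³.
The plate makes 12.5° with the vertical, i.e. θ = 90° − 12.5° = 77.5° to the horizontal. Measuring y along the incline from the free-surface line, vertical depth h = y·sinθ with sinθ = 0.976296.
The centroid is at the centre, 1.51 m below the top of the plate, so y_c = 7.5 + 1.51 = 9.01 m and h_c = 9.01 × 0.976296 = 8.79643 m.
A = π(1.51)² = 7.16315 m².
Resultant F = γ·h_c·A = 12.3606 × 8.79643 × 7.16315 = 778.843 kN.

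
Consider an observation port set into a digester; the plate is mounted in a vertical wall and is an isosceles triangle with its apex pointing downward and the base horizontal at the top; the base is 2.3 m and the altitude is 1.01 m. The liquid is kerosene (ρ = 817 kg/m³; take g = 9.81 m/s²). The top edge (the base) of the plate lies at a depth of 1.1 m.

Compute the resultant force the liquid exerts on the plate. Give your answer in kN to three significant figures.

γ = ρg = 817 × 9.81 / 1000 = 8.01477 kN/m³.
With the apex down, the centroid sits h/3 = 1.01/3 = 0.336667 m below the base (the top edge), so the centroid depth is h_c = 1.1 + 0.336667 = 1.43667 m.
A = ½ × 2.3 × 1.01 = 1.1615 m².
Resultant F = γ·h_c·A = 8.01477 × 1.43667 × 1.1615 = 13.3742 kN.

F ≈ 13.4 kN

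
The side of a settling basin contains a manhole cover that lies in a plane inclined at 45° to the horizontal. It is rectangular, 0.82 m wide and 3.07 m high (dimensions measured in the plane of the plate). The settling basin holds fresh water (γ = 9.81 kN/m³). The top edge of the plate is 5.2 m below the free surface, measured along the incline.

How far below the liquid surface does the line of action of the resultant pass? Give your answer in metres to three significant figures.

h_p = 4.84 m

γ = 9.81 kN/m³.
Let θ = 45° be the plate's angle to the horizontal; measure y along the incline from where the plane meets the free surface. Vertical depth h = y·sinθ with sinθ = 0.707107.
The centroid lies 3.07/2 = 1.535 m below the top edge, so y_c = 5.2 + 1.535 = 6.735 m and h_c = 6.735 × 0.707107 = 4.76237 m.
A = 0.82 × 3.07 = 2.5174 m².
Resultant F = γ·h_c·A = 9.81 × 4.76237 × 2.5174 = 117.61 kN.
I_c = b·h³/12 = 0.82 × 3.07³/12 = 1.97719 m⁴.
Centre of pressure: y_p = y_c + I_c/(y_c·A) = 6.735 + 1.97719/(6.735 × 2.5174) = 6.735 + 0.116616 = 6.85162 m along the plane.
Vertically, h_p = y_p·sinθ = 6.85162 × 0.707107 = 4.84483 m.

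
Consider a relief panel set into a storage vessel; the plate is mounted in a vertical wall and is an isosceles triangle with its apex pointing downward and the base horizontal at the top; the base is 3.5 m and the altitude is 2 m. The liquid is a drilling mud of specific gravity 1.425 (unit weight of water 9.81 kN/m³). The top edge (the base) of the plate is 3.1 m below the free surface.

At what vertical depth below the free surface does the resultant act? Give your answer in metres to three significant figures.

h_p = 3.83 m

γ = 1.425 × 9.81 = 13.97925 kN/m³.
With the apex down, the centroid sits h/3 = 2/3 = 0.666667 m below the base (the top edge), so the centroid depth is h_c = 3.1 + 0.666667 = 3.76667 m.
A = ½ × 3.5 × 2 = 3.5 m².
Resultant F = γ·h_c·A = 13.97925 × 3.76667 × 3.5 = 184.293 kN.
I_c = b·h³/36 = 3.5 × 2³/36 = 0.777778 m⁴.
Centre of pressure: y_p = y_c + I_c/(y_c·A) = 3.76667 + 0.777778/(3.76667 × 3.5) = 3.76667 + 0.058997 = 3.82567 m along the plane.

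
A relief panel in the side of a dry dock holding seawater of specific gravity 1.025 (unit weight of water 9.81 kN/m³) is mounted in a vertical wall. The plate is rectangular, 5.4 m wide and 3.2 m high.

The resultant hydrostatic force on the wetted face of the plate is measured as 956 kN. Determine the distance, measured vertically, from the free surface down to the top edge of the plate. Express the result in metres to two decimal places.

d_top ≈ 3.90 m

γ = 1.025 × 9.81 = 10.05525 kN/m³.
A = 5.4 × 3.2 = 17.28 m².
From F = γ·h_c·A, the centroid depth is h_c = 956/(10.05525 × 17.28) = 5.50201 m.
The centroid lies 3.2/2 = 1.6 m below the top edge, so the top edge sits at h_top = 5.50201 − 1.6 = 3.90201 m below the surface.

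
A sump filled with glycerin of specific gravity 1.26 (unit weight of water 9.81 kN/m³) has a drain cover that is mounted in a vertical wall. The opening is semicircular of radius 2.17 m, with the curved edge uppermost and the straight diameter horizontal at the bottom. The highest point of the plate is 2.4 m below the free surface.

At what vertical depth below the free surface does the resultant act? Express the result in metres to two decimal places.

h_p = 3.74 m

γ = 1.26 × 9.81 = 12.3606 kN/m³.
The centroid lies 4r/(3π) = 0.920977 m above the diameter, so r − 4r/(3π) = 2.17 − 0.920977 = 1.24902 m below the topmost point, so the centroid depth is h_c = 2.4 + 1.24902 = 3.64902 m.
A = πr²/2 = π × 2.17²/2 = 7.39672 m².
Resultant F = γ·h_c·A = 12.3606 × 3.64902 × 7.39672 = 333.622 kN.
I_c = (π/8 − 8/(9π))·r⁴ = 0.109757 × 2.17⁴ = 2.43372 m⁴.
Centre of pressure: y_p = y_c + I_c/(y_c·A) = 3.64902 + 2.43372/(3.64902 × 7.39672) = 3.64902 + 0.0901686 = 3.73919 m along the plane.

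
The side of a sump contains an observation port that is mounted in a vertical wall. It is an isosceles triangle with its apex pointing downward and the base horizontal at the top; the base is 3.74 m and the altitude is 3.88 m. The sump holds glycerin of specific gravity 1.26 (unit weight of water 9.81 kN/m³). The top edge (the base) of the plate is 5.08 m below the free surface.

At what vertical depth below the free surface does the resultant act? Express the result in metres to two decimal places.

γ = 1.26 × 9.81 = 12.3606 kN/m³.
With the apex down, the centroid sits h/3 = 3.88/3 = 1.29333 m below the base (the top edge), so the centroid depth is h_c = 5.08 + 1.29333 = 6.37333 m.
A = ½ × 3.74 × 3.88 = 7.2556 m².
Resultant F = γ·h_c·A = 12.3606 × 6.37333 × 7.2556 = 571.583 kN.
I_c = b·h³/36 = 3.74 × 3.88³/36 = 6.06826 m⁴.
Centre of pressure: y_p = y_c + I_c/(y_c·A) = 6.37333 + 6.06826/(6.37333 × 7.2556) = 6.37333 + 0.131227 = 6.50456 m along the plane.

h_p = 6.50 m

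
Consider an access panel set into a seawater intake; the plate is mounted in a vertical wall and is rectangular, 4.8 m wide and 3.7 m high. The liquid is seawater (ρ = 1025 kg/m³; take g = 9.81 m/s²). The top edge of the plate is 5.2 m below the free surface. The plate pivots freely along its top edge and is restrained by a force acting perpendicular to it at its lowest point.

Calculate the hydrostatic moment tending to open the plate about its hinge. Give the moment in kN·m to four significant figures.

M ≈ 2533 kN·m

γ = ρg = 1025 × 9.81 / 1000 = 10.05525 kN/m³.
The centroid lies 3.7/2 = 1.85 m below the top edge, so the centroid depth is h_c = 5.2 + 1.85 = 7.05 m.
A = 4.8 × 3.7 = 17.76 m².
Resultant F = γ·h_c·A = 10.05525 × 7.05 × 17.76 = 1259 kN.
I_c = b·h³/12 = 4.8 × 3.7³/12 = 20.2612 m⁴.
Centre of pressure: y_p = y_c + I_c/(y_c·A) = 7.05 + 20.2612/(7.05 × 17.76) = 7.05 + 0.16182 = 7.21182 m along the plane.
The resultant acts 1.85 + 0.16182 = 2.01182 m (along the plate) below the hinge at the top edge, so the moment about the hinge is M = F × 2.01182 = 1259 × 2.01182 = 2532.88 kN·m.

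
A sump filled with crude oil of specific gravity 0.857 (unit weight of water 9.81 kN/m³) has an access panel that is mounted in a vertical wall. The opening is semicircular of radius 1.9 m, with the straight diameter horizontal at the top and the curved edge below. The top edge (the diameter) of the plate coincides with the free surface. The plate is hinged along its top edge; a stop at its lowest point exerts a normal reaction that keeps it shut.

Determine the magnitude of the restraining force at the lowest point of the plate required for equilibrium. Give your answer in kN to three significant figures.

P ≈ 22.6 kN

γ = 0.857 × 9.81 = 8.40717 kN/m³.
The centroid of a semicircle lies 4r/(3π) = 0.806385 m from the diameter, here below the top edge, so the centroid depth is h_c = 0.806385 m.
A = πr²/2 = π × 1.9²/2 = 5.67057 m².
Resultant F = γ·h_c·A = 8.40717 × 0.806385 × 5.67057 = 38.4432 kN.
I_c = (π/8 − 8/(9π))·r⁴ = 0.109757 × 1.9⁴ = 1.43036 m⁴.
Centre of pressure: y_p = y_c + I_c/(y_c·A) = 0.806385 + 1.43036/(0.806385 × 5.67057) = 0.806385 + 0.312807 = 1.11919 m along the plane.
The resultant acts 0.806385 + 0.312807 = 1.11919 m (along the plate) below the hinge at the top edge, so the moment about the hinge is M = F × 1.11919 = 38.4432 × 1.11919 = 43.0252 kN·m.
A normal force at the bottom, 1.9 m from the hinge, must supply this moment: P = 43.0252/1.9 = 22.6448 kN.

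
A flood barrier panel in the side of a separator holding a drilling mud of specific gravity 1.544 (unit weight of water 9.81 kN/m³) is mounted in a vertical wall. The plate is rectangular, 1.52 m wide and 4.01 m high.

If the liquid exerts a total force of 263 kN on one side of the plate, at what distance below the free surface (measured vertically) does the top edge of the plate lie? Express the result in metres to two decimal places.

γ = 1.544 × 9.81 = 15.14664 kN/m³.
A = 1.52 × 4.01 = 6.0952 m².
From F = γ·h_c·A, the centroid depth is h_c = 263/(15.14664 × 6.0952) = 2.84873 m.
The centroid lies 4.01/2 = 2.005 m below the top edge, so the top edge sits at h_top = 2.84873 − 2.005 = 0.84373 m below the surface.

d_top ≈ 0.84 m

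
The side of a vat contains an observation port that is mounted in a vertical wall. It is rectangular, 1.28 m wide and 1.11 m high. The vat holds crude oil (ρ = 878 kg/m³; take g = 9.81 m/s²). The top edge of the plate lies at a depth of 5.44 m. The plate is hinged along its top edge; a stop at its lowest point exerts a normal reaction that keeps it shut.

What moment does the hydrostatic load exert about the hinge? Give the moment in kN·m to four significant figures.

M ≈ 41.97 kN·m

γ = ρg = 878 × 9.81 / 1000 = 8.61318 kN/m³.
The centroid lies 1.11/2 = 0.555 m below the top edge, so the centroid depth is h_c = 5.44 + 0.555 = 5.995 m.
A = 1.28 × 1.11 = 1.4208 m².
Resultant F = γ·h_c·A = 8.61318 × 5.995 × 1.4208 = 73.3644 kN.
I_c = b·h³/12 = 1.28 × 1.11³/12 = 0.145881 m⁴.
Centre of pressure: y_p = y_c + I_c/(y_c·A) = 5.995 + 0.145881/(5.995 × 1.4208) = 5.995 + 0.0171268 = 6.01213 m along the plane.
The resultant acts 0.555 + 0.0171268 = 0.572127 m (along the plate) below the hinge at the top edge, so the moment about the hinge is M = F × 0.572127 = 73.3644 × 0.572127 = 41.9738 kN·m.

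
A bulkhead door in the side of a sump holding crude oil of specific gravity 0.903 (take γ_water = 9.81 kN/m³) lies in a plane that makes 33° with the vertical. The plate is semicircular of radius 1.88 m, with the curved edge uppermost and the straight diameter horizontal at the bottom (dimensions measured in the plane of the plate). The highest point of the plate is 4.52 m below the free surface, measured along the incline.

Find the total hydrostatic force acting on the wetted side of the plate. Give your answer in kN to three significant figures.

F ≈ 231 kN

γ = 0.903 × 9.81 = 8.85843 kN/m³.
The plate makes 33° with the vertical, i.e. θ = 90° − 33° = 57° to the horizontal. Measuring y along the incline from the free-surface line, vertical depth h = y·sinθ with sinθ = 0.838671.
The centroid lies 4r/(3π) = 0.797897 m above the diameter, so r − 4r/(3π) = 1.88 − 0.797897 = 1.0821 m below the topmost point, so y_c = 4.52 + 1.0821 = 5.6021 m and h_c = 5.6021 × 0.838671 = 4.69832 m.
A = πr²/2 = π × 1.88²/2 = 5.55182 m².
Resultant F = γ·h_c·A = 8.85843 × 4.69832 × 5.55182 = 231.065 kN.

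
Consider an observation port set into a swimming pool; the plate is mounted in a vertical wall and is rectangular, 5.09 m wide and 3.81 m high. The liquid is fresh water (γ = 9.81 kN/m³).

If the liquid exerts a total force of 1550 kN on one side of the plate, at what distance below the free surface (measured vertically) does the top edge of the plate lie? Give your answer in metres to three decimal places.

γ = 9.81 kN/m³.
A = 5.09 × 3.81 = 19.3929 m².
From F = γ·h_c·A, the centroid depth is h_c = 1550/(9.81 × 19.3929) = 8.14742 m.
The centroid lies 3.81/2 = 1.905 m below the top edge, so the top edge sits at h_top = 8.14742 − 1.905 = 6.24242 m below the surface.

d_top ≈ 6.242 m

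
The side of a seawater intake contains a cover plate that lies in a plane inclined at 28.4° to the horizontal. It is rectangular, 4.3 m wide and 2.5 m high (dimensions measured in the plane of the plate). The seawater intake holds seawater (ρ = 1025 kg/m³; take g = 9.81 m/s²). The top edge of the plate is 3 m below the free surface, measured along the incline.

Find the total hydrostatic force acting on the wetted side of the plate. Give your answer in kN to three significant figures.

γ = ρg = 1025 × 9.81 / 1000 = 10.05525 kN/m³.
Let θ = 28.4° be the plate's angle to the horizontal; measure y along the incline from where the plane meets the free surface. Vertical depth h = y·sinθ with sinθ = 0.475624.
The centroid lies 2.5/2 = 1.25 m below the top edge, so y_c = 3 + 1.25 = 4.25 m and h_c = 4.25 × 0.475624 = 2.0214 m.
A = 4.3 × 2.5 = 10.75 m².
Resultant F = γ·h_c·A = 10.05525 × 2.0214 × 10.75 = 218.501 kN.

F ≈ 219 kN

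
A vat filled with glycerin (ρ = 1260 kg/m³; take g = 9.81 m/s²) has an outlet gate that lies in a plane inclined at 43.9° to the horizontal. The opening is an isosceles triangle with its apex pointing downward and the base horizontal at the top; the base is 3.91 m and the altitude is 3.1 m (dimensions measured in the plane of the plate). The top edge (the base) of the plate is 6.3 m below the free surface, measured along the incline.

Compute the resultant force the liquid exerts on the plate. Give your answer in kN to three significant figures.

γ = ρg = 1260 × 9.81 / 1000 = 12.3606 kN/m³.
Let θ = 43.9° be the plate's angle to the horizontal; measure y along the incline from where the plane meets the free surface. Vertical depth h = y·sinθ with sinθ = 0.693402.
With the apex down, the centroid sits h/3 = 3.1/3 = 1.03333 m below the base (the top edge), so y_c = 6.3 + 1.03333 = 7.33333 m and h_c = 7.33333 × 0.693402 = 5.08495 m.
A = ½ × 3.91 × 3.1 = 6.0605 m².
Resultant F = γ·h_c·A = 12.3606 × 5.08495 × 6.0605 = 380.921 kN.

F ≈ 381 kN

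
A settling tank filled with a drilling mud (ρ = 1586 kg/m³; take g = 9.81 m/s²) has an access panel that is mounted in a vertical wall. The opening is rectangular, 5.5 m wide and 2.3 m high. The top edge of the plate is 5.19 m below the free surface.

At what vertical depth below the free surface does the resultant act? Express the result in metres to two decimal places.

γ = ρg = 1586 × 9.81 / 1000 = 15.55866 kN/m³.
The centroid lies 2.3/2 = 1.15 m below the top edge, so the centroid depth is h_c = 5.19 + 1.15 = 6.34 m.
A = 5.5 × 2.3 = 12.65 m².
Resultant F = γ·h_c·A = 15.55866 × 6.34 × 12.65 = 1247.82 kN.
I_c = b·h³/12 = 5.5 × 2.3³/12 = 5.57654 m⁴.
Centre of pressure: y_p = y_c + I_c/(y_c·A) = 6.34 + 5.57654/(6.34 × 12.65) = 6.34 + 0.0695321 = 6.40953 m along the plane.

h_p = 6.41 m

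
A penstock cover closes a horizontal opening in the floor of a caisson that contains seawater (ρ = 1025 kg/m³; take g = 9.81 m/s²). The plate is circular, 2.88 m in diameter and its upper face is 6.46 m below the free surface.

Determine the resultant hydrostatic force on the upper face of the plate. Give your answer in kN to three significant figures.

F ≈ 423 kN

γ = ρg = 1025 × 9.81 / 1000 = 10.05525 kN/m³.
The plate is horizontal, so pressure is uniform at p = γ·h = 10.05525 × 6.46 = 64.9569 kN/m².
A = π(1.44)² = 6.51441 m².
F = p·A = 64.9569 × 6.51441 = 423.156 kN.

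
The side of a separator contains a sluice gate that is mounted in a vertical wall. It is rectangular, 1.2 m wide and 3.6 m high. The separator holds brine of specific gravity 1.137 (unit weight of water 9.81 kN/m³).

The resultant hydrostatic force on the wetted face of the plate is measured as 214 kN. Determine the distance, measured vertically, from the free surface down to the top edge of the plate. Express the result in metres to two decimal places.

γ = 1.137 × 9.81 = 11.15397 kN/m³.
A = 1.2 × 3.6 = 4.32 m².
From F = γ·h_c·A, the centroid depth is h_c = 214/(11.15397 × 4.32) = 4.4412 m.
The centroid lies 3.6/2 = 1.8 m below the top edge, so the top edge sits at h_top = 4.4412 − 1.8 = 2.6412 m below the surface.

d_top ≈ 2.64 m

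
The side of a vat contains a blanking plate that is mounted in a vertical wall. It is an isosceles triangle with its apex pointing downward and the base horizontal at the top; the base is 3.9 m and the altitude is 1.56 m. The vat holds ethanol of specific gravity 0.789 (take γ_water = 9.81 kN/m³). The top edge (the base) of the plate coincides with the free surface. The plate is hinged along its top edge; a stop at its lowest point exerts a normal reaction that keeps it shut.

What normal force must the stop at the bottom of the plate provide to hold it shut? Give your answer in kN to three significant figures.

γ = 0.789 × 9.81 = 7.74009 kN/m³.
With the apex down, the centroid sits h/3 = 1.56/3 = 0.52 m below the base (the top edge), so the centroid depth is h_c = 0.52 m.
A = ½ × 3.9 × 1.56 = 3.042 m².
Resultant F = γ·h_c·A = 7.74009 × 0.52 × 3.042 = 12.2436 kN.
I_c = b·h³/36 = 3.9 × 1.56³/36 = 0.411278 m⁴.
Centre of pressure: y_p = y_c + I_c/(y_c·A) = 0.52 + 0.411278/(0.52 × 3.042) = 0.52 + 0.26 = 0.78 m along the plane.
The resultant acts 0.52 + 0.26 = 0.78 m (along the plate) below the hinge at the top edge, so the moment about the hinge is M = F × 0.78 = 12.2436 × 0.78 = 9.55001 kN·m.
A normal force at the bottom, 1.56 m from the hinge, must supply this moment: P = 9.55001/1.56 = 6.1218 kN.

P ≈ 6.12 kN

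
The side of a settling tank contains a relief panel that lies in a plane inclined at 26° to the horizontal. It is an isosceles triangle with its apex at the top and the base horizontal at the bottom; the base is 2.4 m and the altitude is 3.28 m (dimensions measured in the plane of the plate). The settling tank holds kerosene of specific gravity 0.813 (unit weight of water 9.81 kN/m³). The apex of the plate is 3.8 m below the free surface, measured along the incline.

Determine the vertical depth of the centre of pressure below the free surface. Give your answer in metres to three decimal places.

h_p = 2.668 m

γ = 0.813 × 9.81 = 7.97553 kN/m³.
Let θ = 26° be the plate's angle to the horizontal; measure y along the incline from where the plane meets the free surface. Vertical depth h = y·sinθ with sinθ = 0.438371.
With the apex up, the centroid sits 2h/3 = 2 × 3.28/3 = 2.18667 m below the apex, so y_c = 3.8 + 2.18667 = 5.98667 m and h_c = 5.98667 × 0.438371 = 2.62438 m.
A = ½ × 2.4 × 3.28 = 3.936 m².
Resultant F = γ·h_c·A = 7.97553 × 2.62438 × 3.936 = 82.3837 kN.
I_c = b·h³/36 = 2.4 × 3.28³/36 = 2.3525 m⁴.
Centre of pressure: y_p = y_c + I_c/(y_c·A) = 5.98667 + 2.3525/(5.98667 × 3.936) = 5.98667 + 0.0998365 = 6.08651 m along the plane.
Vertically, h_p = y_p·sinθ = 6.08651 × 0.438371 = 2.66815 m.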